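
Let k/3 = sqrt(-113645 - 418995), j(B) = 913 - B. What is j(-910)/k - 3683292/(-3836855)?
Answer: 3683292/3836855 - 1823*I*sqrt(33290)/399480 ≈ 0.95998 - 0.83262*I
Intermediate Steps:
k = 12*I*sqrt(33290) (k = 3*sqrt(-113645 - 418995) = 3*sqrt(-532640) = 3*(4*I*sqrt(33290)) = 12*I*sqrt(33290) ≈ 2189.5*I)
j(-910)/k - 3683292/(-3836855) = (913 - 1*(-910))/((12*I*sqrt(33290))) - 3683292/(-3836855) = (913 + 910)*(-I*sqrt(33290)/399480) - 3683292*(-1/3836855) = 1823*(-I*sqrt(33290)/399480) + 3683292/3836855 = -1823*I*sqrt(33290)/399480 + 3683292/3836855 = 3683292/3836855 - 1823*I*sqrt(33290)/399480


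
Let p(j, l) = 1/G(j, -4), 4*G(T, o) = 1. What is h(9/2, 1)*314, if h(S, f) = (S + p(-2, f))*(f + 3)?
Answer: 10676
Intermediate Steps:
G(T, o) = 1/4 (G(T, o) = (1/4)*1 = 1/4)
p(j, l) = 4 (p(j, l) = 1/(1/4) = 4)
h(S, f) = (3 + f)*(4 + S) (h(S, f) = (S + 4)*(f + 3) = (4 + S)*(3 + f) = (3 + f)*(4 + S))
h(9/2, 1)*314 = (12 + 3*(9/2) + 4*1 + (9/2)*1)*314 = (12 + 3*(9*(1/2)) + 4 + (9*(1/2))*1)*314 = (12 + 3*(9/2) + 4 + (9/2)*1)*314 = (12 + 27/2 + 4 + 9/2)*314 = 34*314 = 10676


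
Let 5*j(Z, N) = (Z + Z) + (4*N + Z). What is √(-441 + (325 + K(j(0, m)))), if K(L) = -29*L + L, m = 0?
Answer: 2*I*√29 ≈ 10.77*I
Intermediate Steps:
j(Z, N) = 3*Z/5 + 4*N/5 (j(Z, N) = ((Z + Z) + (4*N + Z))/5 = (2*Z + (Z + 4*N))/5 = (3*Z + 4*N)/5 = 3*Z/5 + 4*N/5)
K(L) = -28*L
√(-441 + (325 + K(j(0, m)))) = √(-441 + (325 - 28*((⅗)*0 + (⅘)*0))) = √(-441 + (325 - 28*(0 + 0))) = √(-441 + (325 - 28*0)) = √(-441 + (325 + 0)) = √(-441 + 325) = √(-116) = 2*I*√29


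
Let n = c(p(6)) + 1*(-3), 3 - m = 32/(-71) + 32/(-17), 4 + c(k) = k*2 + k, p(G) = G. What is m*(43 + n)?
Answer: 347598/1207 ≈ 287.98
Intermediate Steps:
c(k) = -4 + 3*k (c(k) = -4 + (k*2 + k) = -4 + (2*k + k) = -4 + 3*k)
m = 6437/1207 (m = 3 - (32/(-71) + 32/(-17)) = 3 - (32*(-1/71) + 32*(-1/17)) = 3 - (-32/71 - 32/17) = 3 - 1*(-2816/1207) = 3 + 2816/1207 = 6437/1207 ≈ 5.3331)
n = 11 (n = (-4 + 3*6) + 1*(-3) = (-4 + 18) - 3 = 14 - 3 = 11)
m*(43 + n) = 6437*(43 + 11)/1207 = (6437/1207)*54 = 347598/1207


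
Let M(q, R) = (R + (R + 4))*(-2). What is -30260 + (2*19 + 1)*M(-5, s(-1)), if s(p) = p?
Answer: -30416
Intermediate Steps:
M(q, R) = -8 - 4*R (M(q, R) = (R + (4 + R))*(-2) = (4 + 2*R)*(-2) = -8 - 4*R)
-30260 + (2*19 + 1)*M(-5, s(-1)) = -30260 + (2*19 + 1)*(-8 - 4*(-1)) = -30260 + (38 + 1)*(-8 + 4) = -30260 + 39*(-4) = -30260 - 156 = -30416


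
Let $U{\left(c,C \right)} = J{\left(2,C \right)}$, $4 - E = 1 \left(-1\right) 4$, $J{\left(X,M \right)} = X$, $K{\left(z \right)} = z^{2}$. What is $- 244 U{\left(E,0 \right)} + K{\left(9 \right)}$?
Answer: $-407$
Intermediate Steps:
$E = 8$ ($E = 4 - 1 \left(-1\right) 4 = 4 - \left(-1\right) 4 = 4 - -4 = 4 + 4 = 8$)
$U{\left(c,C \right)} = 2$
$- 244 U{\left(E,0 \right)} + K{\left(9 \right)} = \left(-244\right) 2 + 9^{2} = -488 + 81 = -407$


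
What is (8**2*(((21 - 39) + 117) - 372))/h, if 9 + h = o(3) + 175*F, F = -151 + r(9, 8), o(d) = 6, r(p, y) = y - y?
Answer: 4368/6607 ≈ 0.66112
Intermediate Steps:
r(p, y) = 0
F = -151 (F = -151 + 0 = -151)
h = -26428 (h = -9 + (6 + 175*(-151)) = -9 + (6 - 26425) = -9 - 26419 = -26428)
(8**2*(((21 - 39) + 117) - 372))/h = (8**2*(((21 - 39) + 117) - 372))/(-26428) = (64*((-18 + 117) - 372))*(-1/26428) = (64*(99 - 372))*(-1/26428) = (64*(-273))*(-1/26428) = -17472*(-1/26428) = 4368/6607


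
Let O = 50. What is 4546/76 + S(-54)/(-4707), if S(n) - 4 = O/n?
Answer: 288870143/4829382 ≈ 59.815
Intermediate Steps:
S(n) = 4 + 50/n
4546/76 + S(-54)/(-4707) = 4546/76 + (4 + 50/(-54))/(-4707) = 4546*(1/76) + (4 + 50*(-1/54))*(-1/4707) = 2273/38 + (4 - 25/27)*(-1/4707) = 2273/38 + (83/27)*(-1/4707) = 2273/38 - 83/127089 = 288870143/4829382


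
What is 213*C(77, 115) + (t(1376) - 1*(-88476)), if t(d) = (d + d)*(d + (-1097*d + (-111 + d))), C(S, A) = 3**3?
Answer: -4146704685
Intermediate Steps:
C(S, A) = 27
t(d) = 2*d*(-111 - 1095*d) (t(d) = (2*d)*(d + (-111 - 1096*d)) = (2*d)*(-111 - 1095*d) = 2*d*(-111 - 1095*d))
213*C(77, 115) + (t(1376) - 1*(-88476)) = 213*27 + (-6*1376*(37 + 365*1376) - 1*(-88476)) = 5751 + (-6*1376*(37 + 502240) + 88476) = 5751 + (-6*1376*502277 + 88476) = 5751 + (-4146798912 + 88476) = 5751 - 4146710436 = -4146704685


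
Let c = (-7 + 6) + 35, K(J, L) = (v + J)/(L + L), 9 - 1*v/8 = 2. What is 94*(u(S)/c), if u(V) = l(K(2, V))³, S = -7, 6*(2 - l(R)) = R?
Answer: 67816159/1259496 ≈ 53.844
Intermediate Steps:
v = 56 (v = 72 - 8*2 = 72 - 16 = 56)
K(J, L) = (56 + J)/(2*L) (K(J, L) = (56 + J)/(L + L) = (56 + J)/((2*L)) = (56 + J)*(1/(2*L)) = (56 + J)/(2*L))
l(R) = 2 - R/6
u(V) = (2 - 29/(6*V))³ (u(V) = (2 - (56 + 2)/(12*V))³ = (2 - 58/(12*V))³ = (2 - 29/(6*V))³)
c = 34 (c = -1 + 35 = 34)
94*(u(S)/c) = 94*(((1/216)*(-29 + 12*(-7))³/(-7)³)/34) = 94*(((1/216)*(-1/343)*(-29 - 84)³)*(1/34)) = 94*(((1/216)*(-1/343)*(-113)³)*(1/34)) = 94*(((1/216)*(-1/343)*(-1442897))*(1/34)) = 94*((1442897/74088)*(1/34)) = 94*(1442897/2518992) = 67816159/1259496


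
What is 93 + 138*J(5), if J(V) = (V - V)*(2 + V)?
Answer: 93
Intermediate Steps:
J(V) = 0 (J(V) = 0*(2 + V) = 0)
93 + 138*J(5) = 93 + 138*0 = 93 + 0 = 93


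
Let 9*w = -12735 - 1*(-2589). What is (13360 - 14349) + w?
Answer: -6349/3 ≈ -2116.3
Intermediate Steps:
w = -3382/3 (w = (-12735 - 1*(-2589))/9 = (-12735 + 2589)/9 = (⅑)*(-10146) = -3382/3 ≈ -1127.3)
(13360 - 14349) + w = (13360 - 14349) - 3382/3 = -989 - 3382/3 = -6349/3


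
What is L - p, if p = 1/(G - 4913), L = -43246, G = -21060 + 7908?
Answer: -781238989/18065 ≈ -43246.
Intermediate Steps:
G = -13152
p = -1/18065 (p = 1/(-13152 - 4913) = 1/(-18065) = -1/18065 ≈ -5.5356e-5)
L - p = -43246 - 1*(-1/18065) = -43246 + 1/18065 = -781238989/18065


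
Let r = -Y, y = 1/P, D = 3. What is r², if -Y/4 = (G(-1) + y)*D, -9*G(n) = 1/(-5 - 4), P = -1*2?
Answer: 24964/729 ≈ 34.244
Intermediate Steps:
P = -2
G(n) = 1/81 (G(n) = -1/(9*(-5 - 4)) = -⅑/(-9) = -⅑*(-⅑) = 1/81)
y = -½ (y = 1/(-2) = -½ ≈ -0.50000)
Y = 158/27 (Y = -4*(1/81 - ½)*3 = -(-158)*3/81 = -4*(-79/54) = 158/27 ≈ 5.8519)
r = -158/27 (r = -1*158/27 = -158/27 ≈ -5.8519)
r² = (-158/27)² = 24964/729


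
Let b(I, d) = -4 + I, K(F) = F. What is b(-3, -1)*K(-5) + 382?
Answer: 417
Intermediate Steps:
b(-3, -1)*K(-5) + 382 = (-4 - 3)*(-5) + 382 = -7*(-5) + 382 = 35 + 382 = 417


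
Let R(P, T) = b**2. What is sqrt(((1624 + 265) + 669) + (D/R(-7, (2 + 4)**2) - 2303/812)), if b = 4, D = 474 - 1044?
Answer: sqrt(33902914)/116 ≈ 50.195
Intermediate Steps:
D = -570
R(P, T) = 16 (R(P, T) = 4**2 = 16)
sqrt(((1624 + 265) + 669) + (D/R(-7, (2 + 4)**2) - 2303/812)) = sqrt(((1624 + 265) + 669) + (-570/16 - 2303/812)) = sqrt((1889 + 669) + (-570*1/16 - 2303*1/812)) = sqrt(2558 + (-285/8 - 329/116)) = sqrt(2558 - 8923/232) = sqrt(584533/232) = sqrt(33902914)/116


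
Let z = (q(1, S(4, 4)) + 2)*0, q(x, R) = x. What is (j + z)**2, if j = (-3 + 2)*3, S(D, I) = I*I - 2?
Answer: 9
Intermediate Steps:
S(D, I) = -2 + I**2 (S(D, I) = I**2 - 2 = -2 + I**2)
z = 0 (z = (1 + 2)*0 = 3*0 = 0)
j = -3 (j = -1*3 = -3)
(j + z)**2 = (-3 + 0)**2 = (-3)**2 = 9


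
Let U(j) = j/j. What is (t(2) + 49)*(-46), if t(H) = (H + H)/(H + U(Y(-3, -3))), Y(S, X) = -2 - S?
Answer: -6946/3 ≈ -2315.3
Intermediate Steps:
U(j) = 1
t(H) = 2*H/(1 + H) (t(H) = (H + H)/(H + 1) = (2*H)/(1 + H) = 2*H/(1 + H))
(t(2) + 49)*(-46) = (2*2/(1 + 2) + 49)*(-46) = (2*2/3 + 49)*(-46) = (2*2*(⅓) + 49)*(-46) = (4/3 + 49)*(-46) = (151/3)*(-46) = -6946/3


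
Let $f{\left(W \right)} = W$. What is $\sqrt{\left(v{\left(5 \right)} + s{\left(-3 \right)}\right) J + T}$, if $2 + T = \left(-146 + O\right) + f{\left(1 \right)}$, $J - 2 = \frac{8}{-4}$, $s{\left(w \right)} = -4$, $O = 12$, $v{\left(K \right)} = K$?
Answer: $3 i \sqrt{15} \approx 11.619 i$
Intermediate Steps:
$J = 0$ ($J = 2 + \frac{8}{-4} = 2 + 8 \left(- \frac{1}{4}\right) = 2 - 2 = 0$)
$T = -135$ ($T = -2 + \left(\left(-146 + 12\right) + 1\right) = -2 + \left(-134 + 1\right) = -2 - 133 = -135$)
$\sqrt{\left(v{\left(5 \right)} + s{\left(-3 \right)}\right) J + T} = \sqrt{\left(5 - 4\right) 0 - 135} = \sqrt{1 \cdot 0 - 135} = \sqrt{0 - 135} = \sqrt{-135} = 3 i \sqrt{15}$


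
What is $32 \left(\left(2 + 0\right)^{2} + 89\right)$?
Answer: $2976$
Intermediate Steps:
$32 \left(\left(2 + 0\right)^{2} + 89\right) = 32 \left(2^{2} + 89\right) = 32 \left(4 + 89\right) = 32 \cdot 93 = 2976$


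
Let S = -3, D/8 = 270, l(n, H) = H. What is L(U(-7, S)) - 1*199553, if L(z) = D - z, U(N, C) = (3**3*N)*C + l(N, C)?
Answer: -197957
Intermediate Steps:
D = 2160 (D = 8*270 = 2160)
U(N, C) = C + 27*C*N (U(N, C) = (3**3*N)*C + C = (27*N)*C + C = 27*C*N + C = C + 27*C*N)
L(z) = 2160 - z
L(U(-7, S)) - 1*199553 = (2160 - (-3)*(1 + 27*(-7))) - 1*199553 = (2160 - (-3)*(1 - 189)) - 199553 = (2160 - (-3)*(-188)) - 199553 = (2160 - 1*564) - 199553 = (2160 - 564) - 199553 = 1596 - 199553 = -197957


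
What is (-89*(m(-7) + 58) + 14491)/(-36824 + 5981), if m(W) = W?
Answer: -9952/30843 ≈ -0.32267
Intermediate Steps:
(-89*(m(-7) + 58) + 14491)/(-36824 + 5981) = (-89*(-7 + 58) + 14491)/(-36824 + 5981) = (-89*51 + 14491)/(-30843) = (-4539 + 14491)*(-1/30843) = 9952*(-1/30843) = -9952/30843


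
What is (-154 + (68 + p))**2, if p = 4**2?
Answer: 4900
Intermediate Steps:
p = 16
(-154 + (68 + p))**2 = (-154 + (68 + 16))**2 = (-154 + 84)**2 = (-70)**2 = 4900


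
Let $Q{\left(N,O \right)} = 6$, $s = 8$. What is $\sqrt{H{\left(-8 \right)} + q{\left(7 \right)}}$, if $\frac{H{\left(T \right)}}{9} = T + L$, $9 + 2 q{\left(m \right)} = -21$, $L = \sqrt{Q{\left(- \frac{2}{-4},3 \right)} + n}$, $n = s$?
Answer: $\sqrt{-87 + 9 \sqrt{14}} \approx 7.3024 i$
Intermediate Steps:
$n = 8$
$L = \sqrt{14}$ ($L = \sqrt{6 + 8} = \sqrt{14} \approx 3.7417$)
$q{\left(m \right)} = -15$ ($q{\left(m \right)} = - \frac{9}{2} + \frac{1}{2} \left(-21\right) = - \frac{9}{2} - \frac{21}{2} = -15$)
$H{\left(T \right)} = 9 T + 9 \sqrt{14}$ ($H{\left(T \right)} = 9 \left(T + \sqrt{14}\right) = 9 T + 9 \sqrt{14}$)
$\sqrt{H{\left(-8 \right)} + q{\left(7 \right)}} = \sqrt{\left(9 \left(-8\right) + 9 \sqrt{14}\right) - 15} = \sqrt{\left(-72 + 9 \sqrt{14}\right) - 15} = \sqrt{-87 + 9 \sqrt{14}}$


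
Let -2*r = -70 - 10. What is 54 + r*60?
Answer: 2454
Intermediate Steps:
r = 40 (r = -(-70 - 10)/2 = -1/2*(-80) = 40)
54 + r*60 = 54 + 40*60 = 54 + 2400 = 2454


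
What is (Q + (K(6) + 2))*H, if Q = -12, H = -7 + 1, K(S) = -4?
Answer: 84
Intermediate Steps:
H = -6
(Q + (K(6) + 2))*H = (-12 + (-4 + 2))*(-6) = (-12 - 2)*(-6) = -14*(-6) = 84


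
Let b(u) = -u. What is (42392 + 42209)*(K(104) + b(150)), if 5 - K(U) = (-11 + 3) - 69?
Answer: -5752868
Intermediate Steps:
K(U) = 82 (K(U) = 5 - ((-11 + 3) - 69) = 5 - (-8 - 69) = 5 - 1*(-77) = 5 + 77 = 82)
(42392 + 42209)*(K(104) + b(150)) = (42392 + 42209)*(82 - 1*150) = 84601*(82 - 150) = 84601*(-68) = -5752868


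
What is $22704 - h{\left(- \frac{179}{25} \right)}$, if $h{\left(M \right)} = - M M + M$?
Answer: $\frac{14226516}{625} \approx 22762.0$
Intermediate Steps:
$h{\left(M \right)} = M - M^{2}$ ($h{\left(M \right)} = - M^{2} + M = M - M^{2}$)
$22704 - h{\left(- \frac{179}{25} \right)} = 22704 - - \frac{179}{25} \left(1 - - \frac{179}{25}\right) = 22704 - \left(-179\right) \frac{1}{25} \left(1 - \left(-179\right) \frac{1}{25}\right) = 22704 - - \frac{179 \left(1 - - \frac{179}{25}\right)}{25} = 22704 - - \frac{179 \left(1 + \frac{179}{25}\right)}{25} = 22704 - \left(- \frac{179}{25}\right) \frac{204}{25} = 22704 - - \frac{36516}{625} = 22704 + \frac{36516}{625} = \frac{14226516}{625}$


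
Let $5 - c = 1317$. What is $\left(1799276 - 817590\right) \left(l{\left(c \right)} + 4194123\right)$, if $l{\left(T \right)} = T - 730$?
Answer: $4115307228566$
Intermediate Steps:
$c = -1312$ ($c = 5 - 1317 = -1312$)
$l{\left(T \right)} = -730 + T$ ($l{\left(T \right)} = T - 730 = -730 + T$)
$\left(1799276 - 817590\right) \left(l{\left(c \right)} + 4194123\right) = \left(1799276 - 817590\right) \left(\left(-730 - 1312\right) + 4194123\right) = 981686 \left(-2042 + 4194123\right) = 981686 \cdot 4192081 = 4115307228566$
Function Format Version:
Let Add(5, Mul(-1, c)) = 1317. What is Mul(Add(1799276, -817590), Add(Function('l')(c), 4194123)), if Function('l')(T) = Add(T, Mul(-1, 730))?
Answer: 4115307228566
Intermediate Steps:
c = -1312 (c = Add(5, Mul(-1, 1317)) = Add(5, -1317) = -1312)
Function('l')(T) = Add(-730, T) (Function('l')(T) = Add(T, -730) = Add(-730, T))
Mul(Add(1799276, -817590), Add(Function('l')(c), 4194123)) = Mul(Add(1799276, -817590), Add(Add(-730, -1312), 4194123)) = Mul(981686, Add(-2042, 4194123)) = Mul(981686, 4192081) = 4115307228566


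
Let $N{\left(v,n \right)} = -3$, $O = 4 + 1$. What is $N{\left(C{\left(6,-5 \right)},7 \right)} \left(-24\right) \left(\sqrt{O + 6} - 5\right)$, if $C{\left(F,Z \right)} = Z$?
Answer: $-360 + 72 \sqrt{11} \approx -121.2$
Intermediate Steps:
$O = 5$
$N{\left(C{\left(6,-5 \right)},7 \right)} \left(-24\right) \left(\sqrt{O + 6} - 5\right) = \left(-3\right) \left(-24\right) \left(\sqrt{5 + 6} - 5\right) = 72 \left(\sqrt{11} - 5\right) = 72 \left(-5 + \sqrt{11}\right) = -360 + 72 \sqrt{11}$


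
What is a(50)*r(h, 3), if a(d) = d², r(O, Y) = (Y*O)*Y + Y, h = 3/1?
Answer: 75000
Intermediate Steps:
h = 3 (h = 3*1 = 3)
r(O, Y) = Y + O*Y² (r(O, Y) = (O*Y)*Y + Y = O*Y² + Y = Y + O*Y²)
a(50)*r(h, 3) = 50²*(3*(1 + 3*3)) = 2500*(3*(1 + 9)) = 2500*(3*10) = 2500*30 = 75000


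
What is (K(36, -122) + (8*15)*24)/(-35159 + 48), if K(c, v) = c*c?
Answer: -4176/35111 ≈ -0.11894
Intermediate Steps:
K(c, v) = c**2
(K(36, -122) + (8*15)*24)/(-35159 + 48) = (36**2 + (8*15)*24)/(-35159 + 48) = (1296 + 120*24)/(-35111) = (1296 + 2880)*(-1/35111) = 4176*(-1/35111) = -4176/35111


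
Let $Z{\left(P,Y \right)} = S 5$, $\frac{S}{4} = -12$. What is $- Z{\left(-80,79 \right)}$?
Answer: $240$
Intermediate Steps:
$S = -48$ ($S = 4 \left(-12\right) = -48$)
$Z{\left(P,Y \right)} = -240$ ($Z{\left(P,Y \right)} = \left(-48\right) 5 = -240$)
$- Z{\left(-80,79 \right)} = \left(-1\right) \left(-240\right) = 240$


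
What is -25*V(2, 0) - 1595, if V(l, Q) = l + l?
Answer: -1695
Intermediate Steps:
V(l, Q) = 2*l
-25*V(2, 0) - 1595 = -50*2 - 1595 = -25*4 - 1595 = -100 - 1595 = -1695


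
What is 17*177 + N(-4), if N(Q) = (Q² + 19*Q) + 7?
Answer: 2956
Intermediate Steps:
N(Q) = 7 + Q² + 19*Q
17*177 + N(-4) = 17*177 + (7 + (-4)² + 19*(-4)) = 3009 + (7 + 16 - 76) = 3009 - 53 = 2956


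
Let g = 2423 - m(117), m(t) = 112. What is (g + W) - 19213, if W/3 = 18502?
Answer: 38604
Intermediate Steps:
W = 55506 (W = 3*18502 = 55506)
g = 2311 (g = 2423 - 1*112 = 2423 - 112 = 2311)
(g + W) - 19213 = (2311 + 55506) - 19213 = 57817 - 19213 = 38604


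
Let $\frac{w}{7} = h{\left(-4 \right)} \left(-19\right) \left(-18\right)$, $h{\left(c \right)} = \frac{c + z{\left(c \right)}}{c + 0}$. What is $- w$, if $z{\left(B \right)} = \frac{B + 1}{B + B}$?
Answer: $- \frac{34713}{16} \approx -2169.6$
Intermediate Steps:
$z{\left(B \right)} = \frac{1 + B}{2 B}$
$h{\left(c \right)} = \frac{c + \frac{1 + c}{2 c}}{c}$ ($h{\left(c \right)} = \frac{c + \frac{1 + c}{2 c}}{c + 0} = \frac{c + \frac{1 + c}{2 c}}{c}$)
$w = \frac{34713}{16}$ ($w = 7 \frac{1 - 4 + 2 \left(-4\right)^{2}}{2 \cdot 16} \left(-19\right) \left(-18\right) = 7 \cdot \frac{1}{2} \cdot \frac{1}{16} \left(1 - 4 + 2 \cdot 16\right) \left(-19\right) \left(-18\right) = 7 \cdot \frac{1}{2} \cdot \frac{1}{16} \left(1 - 4 + 32\right) \left(-19\right) \left(-18\right) = 7 \cdot \frac{1}{2} \cdot \frac{1}{16} \cdot 29 \left(-19\right) \left(-18\right) = 7 \cdot \frac{29}{32} \left(-19\right) \left(-18\right) = 7 \left(\left(- \frac{551}{32}\right) \left(-18\right)\right) = 7 \cdot \frac{4959}{16} = \frac{34713}{16} \approx 2169.6$)
$- w = \left(-1\right) \frac{34713}{16} = - \frac{34713}{16}$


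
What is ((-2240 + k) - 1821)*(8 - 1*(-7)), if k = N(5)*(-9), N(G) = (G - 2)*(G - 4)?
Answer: -61320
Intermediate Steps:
N(G) = (-4 + G)*(-2 + G) (N(G) = (-2 + G)*(-4 + G) = (-4 + G)*(-2 + G))
k = -27 (k = (8 + 5**2 - 6*5)*(-9) = (8 + 25 - 30)*(-9) = 3*(-9) = -27)
((-2240 + k) - 1821)*(8 - 1*(-7)) = ((-2240 - 27) - 1821)*(8 - 1*(-7)) = (-2267 - 1821)*(8 + 7) = -4088*15 = -61320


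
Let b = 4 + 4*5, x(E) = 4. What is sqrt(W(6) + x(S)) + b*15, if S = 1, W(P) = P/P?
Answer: 360 + sqrt(5) ≈ 362.24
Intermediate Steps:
W(P) = 1
b = 24 (b = 4 + 20 = 24)
sqrt(W(6) + x(S)) + b*15 = sqrt(1 + 4) + 24*15 = sqrt(5) + 360 = 360 + sqrt(5)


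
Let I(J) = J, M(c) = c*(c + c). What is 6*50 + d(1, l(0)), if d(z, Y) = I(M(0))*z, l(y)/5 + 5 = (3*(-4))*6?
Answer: 300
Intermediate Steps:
M(c) = 2*c² (M(c) = c*(2*c) = 2*c²)
l(y) = -385 (l(y) = -25 + 5*((3*(-4))*6) = -25 + 5*(-12*6) = -25 + 5*(-72) = -25 - 360 = -385)
d(z, Y) = 0 (d(z, Y) = (2*0²)*z = (2*0)*z = 0*z = 0)
6*50 + d(1, l(0)) = 6*50 + 0 = 300 + 0 = 300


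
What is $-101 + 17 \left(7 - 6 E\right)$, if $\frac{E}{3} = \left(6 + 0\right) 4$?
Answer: $-7326$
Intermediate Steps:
$E = 72$ ($E = 3 \left(6 + 0\right) 4 = 3 \cdot 6 \cdot 4 = 3 \cdot 24 = 72$)
$-101 + 17 \left(7 - 6 E\right) = -101 + 17 \left(7 - 432\right) = -101 + 17 \left(-425\right) = -101 - 7225 = -7326$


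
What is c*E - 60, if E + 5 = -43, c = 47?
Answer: -2316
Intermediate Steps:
E = -48 (E = -5 - 43 = -48)
c*E - 60 = 47*(-48) - 60 = -2256 - 60 = -2316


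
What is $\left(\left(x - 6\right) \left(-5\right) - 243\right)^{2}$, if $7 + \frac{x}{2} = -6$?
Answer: $6889$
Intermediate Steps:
$x = -26$ ($x = -14 + 2 \left(-6\right) = -14 - 12 = -26$)
$\left(\left(x - 6\right) \left(-5\right) - 243\right)^{2} = \left(\left(-26 - 6\right) \left(-5\right) - 243\right)^{2} = \left(\left(-32\right) \left(-5\right) - 243\right)^{2} = \left(160 - 243\right)^{2} = \left(-83\right)^{2} = 6889$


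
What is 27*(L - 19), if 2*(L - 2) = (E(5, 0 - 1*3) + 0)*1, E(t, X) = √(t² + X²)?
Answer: -459 + 27*√34/2 ≈ -380.28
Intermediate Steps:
E(t, X) = √(X² + t²)
L = 2 + √34/2 (L = 2 + ((√((0 - 1*3)² + 5²) + 0)*1)/2 = 2 + ((√((0 - 3)² + 25) + 0)*1)/2 = 2 + ((√((-3)² + 25) + 0)*1)/2 = 2 + ((√(9 + 25) + 0)*1)/2 = 2 + ((√34 + 0)*1)/2 = 2 + (√34*1)/2 = 2 + √34/2 ≈ 4.9155)
27*(L - 19) = 27*((2 + √34/2) - 19) = 27*(-17 + √34/2) = -459 + 27*√34/2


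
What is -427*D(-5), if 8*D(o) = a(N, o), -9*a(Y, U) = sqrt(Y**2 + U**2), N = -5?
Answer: 2135*sqrt(2)/72 ≈ 41.935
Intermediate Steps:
a(Y, U) = -sqrt(U**2 + Y**2)/9 (a(Y, U) = -sqrt(Y**2 + U**2)/9 = -sqrt(U**2 + Y**2)/9)
D(o) = -sqrt(25 + o**2)/72 (D(o) = (-sqrt(o**2 + (-5)**2)/9)/8 = (-sqrt(o**2 + 25)/9)/8 = (-sqrt(25 + o**2)/9)/8 = -sqrt(25 + o**2)/72)
-427*D(-5) = -(-427)*sqrt(25 + (-5)**2)/72 = -(-427)*sqrt(25 + 25)/72 = -(-427)*sqrt(50)/72 = -(-427)*5*sqrt(2)/72 = -(-2135)*sqrt(2)/72 = 2135*sqrt(2)/72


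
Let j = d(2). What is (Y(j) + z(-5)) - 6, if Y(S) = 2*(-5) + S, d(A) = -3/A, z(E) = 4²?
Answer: -3/2 ≈ -1.5000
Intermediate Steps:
z(E) = 16
j = -3/2 ≈ -1.5000
Y(S) = -10 + S
(Y(j) + z(-5)) - 6 = ((-10 - 3/2) + 16) - 6 = (-23/2 + 16) - 6 = 9/2 - 6 = -3/2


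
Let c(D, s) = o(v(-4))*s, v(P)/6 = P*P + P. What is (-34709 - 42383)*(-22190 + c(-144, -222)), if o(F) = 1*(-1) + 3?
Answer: 1744900328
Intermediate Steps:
v(P) = 6*P + 6*P² (v(P) = 6*(P*P + P) = 6*(P² + P) = 6*(P + P²) = 6*P + 6*P²)
o(F) = 2 (o(F) = -1 + 3 = 2)
c(D, s) = 2*s
(-34709 - 42383)*(-22190 + c(-144, -222)) = (-34709 - 42383)*(-22190 + 2*(-222)) = -77092*(-22190 - 444) = -77092*(-22634) = 1744900328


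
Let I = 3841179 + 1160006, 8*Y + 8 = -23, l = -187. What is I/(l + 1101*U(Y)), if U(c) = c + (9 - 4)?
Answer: 40009480/8413 ≈ 4755.7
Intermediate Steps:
Y = -31/8 (Y = -1 + (⅛)*(-23) = -1 - 23/8 = -31/8 ≈ -3.8750)
U(c) = 5 + c (U(c) = c + 5 = 5 + c)
I = 5001185
I/(l + 1101*U(Y)) = 5001185/(-187 + 1101*(5 - 31/8)) = 5001185/(-187 + 1101*(9/8)) = 5001185/(-187 + 9909/8) = 5001185/(8413/8) = 5001185*(8/8413) = 40009480/8413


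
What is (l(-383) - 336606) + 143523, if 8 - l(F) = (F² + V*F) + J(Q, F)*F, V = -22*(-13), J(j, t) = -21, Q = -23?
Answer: -238269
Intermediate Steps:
V = 286
l(F) = 8 - F² - 265*F (l(F) = 8 - ((F² + 286*F) - 21*F) = 8 - (F² + 265*F) = 8 + (-F² - 265*F) = 8 - F² - 265*F)
(l(-383) - 336606) + 143523 = ((8 - 1*(-383)² - 265*(-383)) - 336606) + 143523 = ((8 - 1*146689 + 101495) - 336606) + 143523 = ((8 - 146689 + 101495) - 336606) + 143523 = (-45186 - 336606) + 143523 = -381792 + 143523 = -238269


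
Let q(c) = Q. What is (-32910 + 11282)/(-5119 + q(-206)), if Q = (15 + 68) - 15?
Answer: 21628/5051 ≈ 4.2819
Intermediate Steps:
Q = 68 (Q = 83 - 15 = 68)
q(c) = 68
(-32910 + 11282)/(-5119 + q(-206)) = (-32910 + 11282)/(-5119 + 68) = -21628/(-5051) = -21628*(-1/5051) = 21628/5051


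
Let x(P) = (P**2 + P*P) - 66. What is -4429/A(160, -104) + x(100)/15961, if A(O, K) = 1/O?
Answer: -11310583106/15961 ≈ -7.0864e+5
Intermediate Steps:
x(P) = -66 + 2*P**2 (x(P) = (P**2 + P**2) - 66 = 2*P**2 - 66 = -66 + 2*P**2)
-4429/A(160, -104) + x(100)/15961 = -4429/(1/160) + (-66 + 2*100**2)/15961 = -4429/1/160 + (-66 + 2*10000)*(1/15961) = -4429*160 + (-66 + 20000)*(1/15961) = -708640 + 19934*(1/15961) = -708640 + 19934/15961 = -11310583106/15961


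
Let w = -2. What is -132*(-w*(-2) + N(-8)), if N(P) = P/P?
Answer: 396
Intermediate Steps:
N(P) = 1
-132*(-w*(-2) + N(-8)) = -132*(-1*(-2)*(-2) + 1) = -132*(2*(-2) + 1) = -132*(-4 + 1) = -132*(-3) = 396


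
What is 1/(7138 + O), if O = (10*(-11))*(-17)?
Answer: 1/9008 ≈ 0.00011101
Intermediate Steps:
O = 1870 (O = -110*(-17) = 1870)
1/(7138 + O) = 1/(7138 + 1870) = 1/9008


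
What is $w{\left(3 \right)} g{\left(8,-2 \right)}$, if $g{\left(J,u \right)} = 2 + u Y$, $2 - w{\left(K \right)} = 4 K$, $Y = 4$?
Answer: $60$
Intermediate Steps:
$w{\left(K \right)} = 2 - 4 K$
$g{\left(J,u \right)} = 2 + 4 u$ ($g{\left(J,u \right)} = 2 + u 4 = 2 + 4 u$)
$w{\left(3 \right)} g{\left(8,-2 \right)} = \left(2 - 12\right) \left(2 + 4 \left(-2\right)\right) = \left(2 - 12\right) \left(2 - 8\right) = \left(-10\right) \left(-6\right) = 60$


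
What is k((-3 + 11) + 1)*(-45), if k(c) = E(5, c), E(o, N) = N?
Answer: -405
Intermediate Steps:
k(c) = c
k((-3 + 11) + 1)*(-45) = ((-3 + 11) + 1)*(-45) = (8 + 1)*(-45) = 9*(-45) = -405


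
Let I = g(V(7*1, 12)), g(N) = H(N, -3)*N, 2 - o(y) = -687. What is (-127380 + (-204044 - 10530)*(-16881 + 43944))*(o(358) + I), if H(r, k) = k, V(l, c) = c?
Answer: -3792064732926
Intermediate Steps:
o(y) = 689 (o(y) = 2 - 1*(-687) = 2 + 687 = 689)
g(N) = -3*N
I = -36 (I = -3*12 = -36)
(-127380 + (-204044 - 10530)*(-16881 + 43944))*(o(358) + I) = (-127380 + (-204044 - 10530)*(-16881 + 43944))*(689 - 36) = (-127380 - 214574*27063)*653 = (-127380 - 5807016162)*653 = -5807143542*653 = -3792064732926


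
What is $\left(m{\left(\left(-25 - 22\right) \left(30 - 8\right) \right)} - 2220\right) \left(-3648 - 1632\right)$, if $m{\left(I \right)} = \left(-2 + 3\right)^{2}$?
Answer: $11716320$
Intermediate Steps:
$m{\left(I \right)} = 1$ ($m{\left(I \right)} = 1^{2} = 1$)
$\left(m{\left(\left(-25 - 22\right) \left(30 - 8\right) \right)} - 2220\right) \left(-3648 - 1632\right) = \left(1 - 2220\right) \left(-3648 - 1632\right) = \left(-2219\right) \left(-5280\right) = 11716320$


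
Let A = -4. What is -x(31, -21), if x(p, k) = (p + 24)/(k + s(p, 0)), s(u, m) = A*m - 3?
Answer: 55/24 ≈ 2.2917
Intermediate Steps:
s(u, m) = -3 - 4*m (s(u, m) = -4*m - 3 = -3 - 4*m)
x(p, k) = (24 + p)/(-3 + k) (x(p, k) = (p + 24)/(k + (-3 - 4*0)) = (24 + p)/(k + (-3 + 0)) = (24 + p)/(k - 3) = (24 + p)/(-3 + k))
-x(31, -21) = -(24 + 31)/(-3 - 21) = -55/(-24) = -(-1)*55/24 = -1*(-55/24) = 55/24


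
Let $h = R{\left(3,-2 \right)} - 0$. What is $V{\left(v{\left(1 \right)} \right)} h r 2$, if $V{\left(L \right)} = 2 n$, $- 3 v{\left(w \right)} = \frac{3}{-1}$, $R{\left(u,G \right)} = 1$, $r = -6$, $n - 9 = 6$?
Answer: $-360$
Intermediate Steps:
$n = 15$ ($n = 9 + 6 = 15$)
$v{\left(w \right)} = 1$ ($v{\left(w \right)} = - \frac{3 \frac{1}{-1}}{3} = - \frac{3 \left(-1\right)}{3} = \left(- \frac{1}{3}\right) \left(-3\right) = 1$)
$h = 1$ ($h = 1 - 0 = 1 + 0 = 1$)
$V{\left(L \right)} = 30$ ($V{\left(L \right)} = 2 \cdot 15 = 30$)
$V{\left(v{\left(1 \right)} \right)} h r 2 = 30 \cdot 1 \left(-6\right) 2 = 30 \left(-6\right) 2 = \left(-180\right) 2 = -360$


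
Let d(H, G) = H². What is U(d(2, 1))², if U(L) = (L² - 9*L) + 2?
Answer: 324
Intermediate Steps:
U(L) = 2 + L² - 9*L
U(d(2, 1))² = (2 + (2²)² - 9*2²)² = (2 + 4² - 9*4)² = (2 + 16 - 36)² = (-18)² = 324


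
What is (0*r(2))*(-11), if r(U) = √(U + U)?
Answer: 0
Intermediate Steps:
r(U) = √2*√U (r(U) = √(2*U) = √2*√U)
(0*r(2))*(-11) = (0*(√2*√2))*(-11) = (0*2)*(-11) = 0*(-11) = 0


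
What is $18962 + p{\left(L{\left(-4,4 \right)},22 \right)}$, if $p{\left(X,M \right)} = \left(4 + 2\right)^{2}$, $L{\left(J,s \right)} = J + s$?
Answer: $18998$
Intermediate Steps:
$p{\left(X,M \right)} = 36$ ($p{\left(X,M \right)} = 6^{2} = 36$)
$18962 + p{\left(L{\left(-4,4 \right)},22 \right)} = 18962 + 36 = 18998$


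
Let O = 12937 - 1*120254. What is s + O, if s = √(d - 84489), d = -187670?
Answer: -107317 + I*√272159 ≈ -1.0732e+5 + 521.69*I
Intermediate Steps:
s = I*√272159 (s = √(-187670 - 84489) = √(-272159) = I*√272159 ≈ 521.69*I)
O = -107317 (O = 12937 - 120254 = -107317)
s + O = I*√272159 - 107317 = -107317 + I*√272159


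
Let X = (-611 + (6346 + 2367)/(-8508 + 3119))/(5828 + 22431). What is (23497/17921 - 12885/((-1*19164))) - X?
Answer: 34957849400267197/17433802442866348 ≈ 2.0052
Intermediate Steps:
X = -3301392/152287751 (X = (-611 + 8713/(-5389))/28259 = (-611 + 8713*(-1/5389))*(1/28259) = (-611 - 8713/5389)*(1/28259) = -3301392/5389*1/28259 = -3301392/152287751 ≈ -0.021679)
(23497/17921 - 12885/((-1*19164))) - X = (23497/17921 - 12885/((-1*19164))) - 1*(-3301392/152287751) = (23497*(1/17921) - 12885/(-19164)) + 3301392/152287751 = (23497/17921 - 12885*(-1/19164)) + 3301392/152287751 = (23497/17921 + 4295/6388) + 3301392/152287751 = 227069531/114479348 + 3301392/152287751 = 34957849400267197/17433802442866348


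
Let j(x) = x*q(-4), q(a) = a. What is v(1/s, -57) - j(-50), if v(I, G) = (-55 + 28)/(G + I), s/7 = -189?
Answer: -15046679/75412 ≈ -199.53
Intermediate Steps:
s = -1323 (s = 7*(-189) = -1323)
j(x) = -4*x (j(x) = x*(-4) = -4*x)
v(I, G) = -27/(G + I)
v(1/s, -57) - j(-50) = -27/(-57 + 1/(-1323)) - (-4)*(-50) = -27/(-57 - 1/1323) - 1*200 = -27/(-75412/1323) - 200 = -27*(-1323/75412) - 200 = 35721/75412 - 200 = -15046679/75412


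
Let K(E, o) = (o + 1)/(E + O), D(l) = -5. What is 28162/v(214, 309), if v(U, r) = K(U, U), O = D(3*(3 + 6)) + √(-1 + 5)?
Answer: 5942182/215 ≈ 27638.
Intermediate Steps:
O = -3 (O = -5 + √(-1 + 5) = -5 + √4 = -5 + 2 = -3)
K(E, o) = (1 + o)/(-3 + E) (K(E, o) = (o + 1)/(E - 3) = (1 + o)/(-3 + E))
v(U, r) = (1 + U)/(-3 + U)
28162/v(214, 309) = 28162/(((1 + 214)/(-3 + 214))) = 28162/((215/211)) = 28162/(((1/211)*215)) = 28162/(215/211) = 28162*(211/215) = 5942182/215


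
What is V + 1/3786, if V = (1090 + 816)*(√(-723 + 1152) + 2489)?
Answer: 17960912725/3786 + 1906*√429 ≈ 4.7835e+6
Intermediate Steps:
V = 4744034 + 1906*√429 (V = 1906*(√429 + 2489) = 1906*(2489 + √429) = 4744034 + 1906*√429 ≈ 4.7835e+6)
V + 1/3786 = (4744034 + 1906*√429) + 1/3786 = 17960912725/3786 + 1906*√429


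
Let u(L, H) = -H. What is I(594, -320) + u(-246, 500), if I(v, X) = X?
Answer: -820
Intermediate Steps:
I(594, -320) + u(-246, 500) = -320 - 1*500 = -320 - 500 = -820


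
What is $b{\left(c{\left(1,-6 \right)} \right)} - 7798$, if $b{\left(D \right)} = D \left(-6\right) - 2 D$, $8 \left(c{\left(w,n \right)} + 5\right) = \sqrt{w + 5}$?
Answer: $-7758 - \sqrt{6} \approx -7760.5$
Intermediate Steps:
$c{\left(w,n \right)} = -5 + \frac{\sqrt{5 + w}}{8}$ ($c{\left(w,n \right)} = -5 + \frac{\sqrt{w + 5}}{8} = -5 + \frac{\sqrt{5 + w}}{8}$)
$b{\left(D \right)} = - 8 D$ ($b{\left(D \right)} = - 6 D - 2 D = - 8 D$)
$b{\left(c{\left(1,-6 \right)} \right)} - 7798 = - 8 \left(-5 + \frac{\sqrt{5 + 1}}{8}\right) - 7798 = - 8 \left(-5 + \frac{\sqrt{6}}{8}\right) - 7798 = \left(40 - \sqrt{6}\right) - 7798 = -7758 - \sqrt{6}$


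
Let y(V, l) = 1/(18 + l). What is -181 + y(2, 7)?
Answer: -4524/25 ≈ -180.96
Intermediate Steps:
-181 + y(2, 7) = -181 + 1/(18 + 7) = -181 + 1/25 = -4524/25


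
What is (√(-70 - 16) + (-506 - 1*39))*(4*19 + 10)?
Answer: -46870 + 86*I*√86 ≈ -46870.0 + 797.53*I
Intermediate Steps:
(√(-70 - 16) + (-506 - 1*39))*(4*19 + 10) = (√(-86) + (-506 - 39))*(76 + 10) = (I*√86 - 545)*86 = (-545 + I*√86)*86 = -46870 + 86*I*√86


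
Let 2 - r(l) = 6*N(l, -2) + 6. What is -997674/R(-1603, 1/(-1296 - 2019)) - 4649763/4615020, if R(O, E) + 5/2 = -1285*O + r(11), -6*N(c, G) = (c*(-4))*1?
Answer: -3151530714403/2112453103020 ≈ -1.4919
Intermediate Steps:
N(c, G) = 2*c/3 (N(c, G) = -c*(-4)/6 = -(-4*c)/6 = -(-2)*c/3 = 2*c/3)
r(l) = -4 - 4*l (r(l) = 2 - (6*(2*l/3) + 6) = 2 - (4*l + 6) = 2 - (6 + 4*l) = 2 + (-6 - 4*l) = -4 - 4*l)
R(O, E) = -101/2 - 1285*O (R(O, E) = -5/2 + (-1285*O + (-4 - 4*11)) = -5/2 + (-1285*O + (-4 - 44)) = -5/2 + (-1285*O - 48) = -5/2 + (-48 - 1285*O) = -101/2 - 1285*O)
-997674/R(-1603, 1/(-1296 - 2019)) - 4649763/4615020 = -997674/(-101/2 - 1285*(-1603)) - 4649763/4615020 = -997674/(-101/2 + 2059855) - 4649763*1/4615020 = -997674/4119609/2 - 1549921/1538340 = -997674*2/4119609 - 1549921/1538340 = -665116/1373203 - 1549921/1538340 = -3151530714403/2112453103020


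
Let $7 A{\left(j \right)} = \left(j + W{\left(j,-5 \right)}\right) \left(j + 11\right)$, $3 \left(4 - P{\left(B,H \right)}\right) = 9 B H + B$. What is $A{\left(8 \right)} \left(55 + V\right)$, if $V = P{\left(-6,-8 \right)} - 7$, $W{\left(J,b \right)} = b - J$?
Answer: $\frac{8550}{7} \approx 1221.4$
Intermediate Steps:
$P{\left(B,H \right)} = 4 - \frac{B}{3} - 3 B H$ ($P{\left(B,H \right)} = 4 - \frac{9 B H + B}{3} = 4 - \frac{B + 9 B H}{3} = 4 - \left(\frac{B}{3} + 3 B H\right) = 4 - \frac{B}{3} - 3 B H$)
$A{\left(j \right)} = - \frac{55}{7} - \frac{5 j}{7}$ ($A{\left(j \right)} = \frac{\left(j - \left(5 + j\right)\right) \left(j + 11\right)}{7} = \frac{\left(-5\right) \left(11 + j\right)}{7} = \frac{-55 - 5 j}{7} = - \frac{55}{7} - \frac{5 j}{7}$)
$V = -145$ ($V = \left(4 - -2 - \left(-18\right) \left(-8\right)\right) - 7 = \left(4 + 2 - 144\right) - 7 = -138 - 7 = -145$)
$A{\left(8 \right)} \left(55 + V\right) = \left(- \frac{55}{7} - \frac{40}{7}\right) \left(55 - 145\right) = \left(- \frac{55}{7} - \frac{40}{7}\right) \left(-90\right) = \left(- \frac{95}{7}\right) \left(-90\right) = \frac{8550}{7}$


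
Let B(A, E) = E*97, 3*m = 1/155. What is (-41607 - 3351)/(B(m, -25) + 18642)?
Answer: -44958/16217 ≈ -2.7723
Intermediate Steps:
m = 1/465 (m = (1/3)/155 = (1/3)*(1/155) = 1/465 ≈ 0.0021505)
B(A, E) = 97*E
(-41607 - 3351)/(B(m, -25) + 18642) = (-41607 - 3351)/(97*(-25) + 18642) = -44958/(-2425 + 18642) = -44958/16217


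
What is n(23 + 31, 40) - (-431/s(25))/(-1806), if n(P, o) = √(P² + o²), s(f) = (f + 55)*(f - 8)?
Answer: -431/2456160 + 2*√1129 ≈ 67.201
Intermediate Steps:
s(f) = (-8 + f)*(55 + f) (s(f) = (55 + f)*(-8 + f) = (-8 + f)*(55 + f))
n(23 + 31, 40) - (-431/s(25))/(-1806) = √((23 + 31)² + 40²) - (-431/(-440 + 25² + 47*25))/(-1806) = √(54² + 1600) - (-431/(-440 + 625 + 1175))*(-1)/1806 = √(2916 + 1600) - (-431/1360)*(-1)/1806 = √4516 - (-431*1/1360)*(-1)/1806 = 2*√1129 - (-431)*(-1)/(1360*1806) = 2*√1129 - 1*431/2456160 = 2*√1129 - 431/2456160 = -431/2456160 + 2*√1129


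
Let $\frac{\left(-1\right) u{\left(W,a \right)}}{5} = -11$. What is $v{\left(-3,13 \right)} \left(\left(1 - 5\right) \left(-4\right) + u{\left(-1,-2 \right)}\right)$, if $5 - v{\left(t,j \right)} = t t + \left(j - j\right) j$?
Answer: $-284$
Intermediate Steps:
$u{\left(W,a \right)} = 55$ ($u{\left(W,a \right)} = \left(-5\right) \left(-11\right) = 55$)
$v{\left(t,j \right)} = 5 - t^{2}$ ($v{\left(t,j \right)} = 5 - \left(t t + \left(j - j\right) j\right) = 5 - \left(t^{2} + 0 j\right) = 5 - \left(t^{2} + 0\right) = 5 - t^{2}$)
$v{\left(-3,13 \right)} \left(\left(1 - 5\right) \left(-4\right) + u{\left(-1,-2 \right)}\right) = \left(5 - \left(-3\right)^{2}\right) \left(\left(1 - 5\right) \left(-4\right) + 55\right) = \left(5 - 9\right) \left(\left(-4\right) \left(-4\right) + 55\right) = \left(5 - 9\right) \left(16 + 55\right) = \left(-4\right) 71 = -284$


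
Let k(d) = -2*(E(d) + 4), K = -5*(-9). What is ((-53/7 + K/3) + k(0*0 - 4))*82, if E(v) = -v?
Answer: -4920/7 ≈ -702.86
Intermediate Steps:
K = 45
k(d) = -8 + 2*d (k(d) = -2*(-d + 4) = -2*(4 - d) = -8 + 2*d)
((-53/7 + K/3) + k(0*0 - 4))*82 = ((-53/7 + 45/3) + (-8 + 2*(0*0 - 4)))*82 = ((-53*⅐ + 45*(⅓)) + (-8 + 2*(0 - 4)))*82 = ((-53/7 + 15) + (-8 + 2*(-4)))*82 = (52/7 + (-8 - 8))*82 = (52/7 - 16)*82 = -60/7*82 = -4920/7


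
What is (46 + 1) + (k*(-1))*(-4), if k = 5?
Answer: 67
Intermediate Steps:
(46 + 1) + (k*(-1))*(-4) = (46 + 1) + (5*(-1))*(-4) = 47 - 5*(-4) = 47 + 20 = 67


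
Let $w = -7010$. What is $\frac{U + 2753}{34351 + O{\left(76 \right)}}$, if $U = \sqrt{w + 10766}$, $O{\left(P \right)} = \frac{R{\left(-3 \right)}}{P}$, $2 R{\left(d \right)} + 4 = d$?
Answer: $\frac{418456}{5221345} + \frac{304 \sqrt{939}}{5221345} \approx 0.081927$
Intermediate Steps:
$R{\left(d \right)} = -2 + \frac{d}{2}$
$O{\left(P \right)} = - \frac{7}{2 P}$ ($O{\left(P \right)} = \frac{-2 + \frac{1}{2} \left(-3\right)}{P} = \frac{-2 - \frac{3}{2}}{P} = - \frac{7}{2 P}$)
$U = 2 \sqrt{939}$ ($U = \sqrt{-7010 + 10766} = \sqrt{3756} = 2 \sqrt{939} \approx 61.286$)
$\frac{U + 2753}{34351 + O{\left(76 \right)}} = \frac{2 \sqrt{939} + 2753}{34351 - \frac{7}{2 \cdot 76}} = \frac{2753 + 2 \sqrt{939}}{34351 - \frac{7}{152}} = \frac{2753 + 2 \sqrt{939}}{\frac{5221345}{152}} = \left(2753 + 2 \sqrt{939}\right) \frac{152}{5221345} = \frac{418456}{5221345} + \frac{304 \sqrt{939}}{5221345}$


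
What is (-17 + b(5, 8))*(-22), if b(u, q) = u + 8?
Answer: 88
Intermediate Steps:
b(u, q) = 8 + u
(-17 + b(5, 8))*(-22) = (-17 + (8 + 5))*(-22) = (-17 + 13)*(-22) = -4*(-22) = 88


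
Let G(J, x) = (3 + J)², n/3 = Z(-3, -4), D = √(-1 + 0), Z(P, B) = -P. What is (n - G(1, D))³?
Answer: -343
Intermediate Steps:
D = I (D = √(-1) = I ≈ 1.0*I)
n = 9 (n = 3*(-1*(-3)) = 3*3 = 9)
(n - G(1, D))³ = (9 - (3 + 1)²)³ = (9 - 1*4²)³ = (9 - 1*16)³ = (9 - 16)³ = (-7)³ = -343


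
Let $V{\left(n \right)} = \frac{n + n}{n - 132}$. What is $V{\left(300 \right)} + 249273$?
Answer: $\frac{1744936}{7} \approx 2.4928 \cdot 10^{5}$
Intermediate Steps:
$V{\left(n \right)} = \frac{2 n}{-132 + n}$
$V{\left(300 \right)} + 249273 = 2 \cdot 300 \frac{1}{-132 + 300} + 249273 = 2 \cdot 300 \cdot \frac{1}{168} + 249273 = \frac{25}{7} + 249273 = \frac{1744936}{7}$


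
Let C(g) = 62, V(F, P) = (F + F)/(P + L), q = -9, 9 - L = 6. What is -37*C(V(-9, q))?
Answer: -2294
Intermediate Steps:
L = 3 (L = 9 - 1*6 = 9 - 6 = 3)
V(F, P) = 2*F/(3 + P) (V(F, P) = (F + F)/(P + 3) = (2*F)/(3 + P) = 2*F/(3 + P))
-37*C(V(-9, q)) = -37*62 = -2294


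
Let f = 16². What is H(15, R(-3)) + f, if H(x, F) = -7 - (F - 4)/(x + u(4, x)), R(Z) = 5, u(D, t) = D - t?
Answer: 995/4 ≈ 248.75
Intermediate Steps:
H(x, F) = -6 - F/4 (H(x, F) = -7 - (F - 4)/(x + (4 - x)) = -7 - (-4 + F)/4 = -7 - (-1 + F/4) = -7 + (1 - F/4) = -6 - F/4)
f = 256
H(15, R(-3)) + f = (-6 - ¼*5) + 256 = (-6 - 5/4) + 256 = -29/4 + 256 = 995/4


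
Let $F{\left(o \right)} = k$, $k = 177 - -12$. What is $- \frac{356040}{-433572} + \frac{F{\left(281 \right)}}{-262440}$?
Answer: $\frac{288139483}{351193320} \approx 0.82046$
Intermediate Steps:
$k = 189$ ($k = 177 + 12 = 189$)
$F{\left(o \right)} = 189$
$- \frac{356040}{-433572} + \frac{F{\left(281 \right)}}{-262440} = - \frac{356040}{-433572} + \frac{189}{-262440} = \left(-356040\right) \left(- \frac{1}{433572}\right) + 189 \left(- \frac{1}{262440}\right) = \frac{29670}{36131} - \frac{7}{9720} = \frac{288139483}{351193320}$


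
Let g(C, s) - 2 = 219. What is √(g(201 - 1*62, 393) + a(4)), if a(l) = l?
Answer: 15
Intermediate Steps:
g(C, s) = 221 (g(C, s) = 2 + 219 = 221)
√(g(201 - 1*62, 393) + a(4)) = √(221 + 4) = √225 = 15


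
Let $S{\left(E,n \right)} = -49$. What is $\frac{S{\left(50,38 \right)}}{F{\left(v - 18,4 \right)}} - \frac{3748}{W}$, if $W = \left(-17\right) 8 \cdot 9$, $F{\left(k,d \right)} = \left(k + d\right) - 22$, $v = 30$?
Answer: $\frac{1718}{153} \approx 11.229$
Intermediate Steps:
$F{\left(k,d \right)} = -22 + d + k$ ($F{\left(k,d \right)} = \left(d + k\right) - 22 = -22 + d + k$)
$W = -1224$ ($W = \left(-136\right) 9 = -1224$)
$\frac{S{\left(50,38 \right)}}{F{\left(v - 18,4 \right)}} - \frac{3748}{W} = - \frac{49}{-22 + 4 + \left(30 - 18\right)} - \frac{3748}{-1224} = - \frac{49}{-22 + 4 + \left(30 - 18\right)} - - \frac{937}{306} = - \frac{49}{-22 + 4 + 12} + \frac{937}{306} = - \frac{49}{-6} + \frac{937}{306} = \left(-49\right) \left(- \frac{1}{6}\right) + \frac{937}{306} = \frac{49}{6} + \frac{937}{306} = \frac{1718}{153}$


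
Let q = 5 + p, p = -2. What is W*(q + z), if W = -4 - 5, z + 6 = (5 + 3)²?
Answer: -549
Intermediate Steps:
q = 3 (q = 5 - 2 = 3)
z = 58 (z = -6 + (5 + 3)² = -6 + 8² = -6 + 64 = 58)
W = -9
W*(q + z) = -9*(3 + 58) = -9*61 = -549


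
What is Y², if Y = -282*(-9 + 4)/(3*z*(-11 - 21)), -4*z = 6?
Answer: 55225/576 ≈ 95.877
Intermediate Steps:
z = -3/2 (z = -¼*6 = -3/2 ≈ -1.5000)
Y = 235/24 (Y = -282*(-2*(-9 + 4)/(9*(-11 - 21))) = -282/(-32/(-5)*(-9/2)) = -282/(-32*(-⅕)*(-9/2)) = -282/((32/5)*(-9/2)) = -282/(-144/5) = -282*(-5/144) = 235/24 ≈ 9.7917)
Y² = (235/24)² = 55225/576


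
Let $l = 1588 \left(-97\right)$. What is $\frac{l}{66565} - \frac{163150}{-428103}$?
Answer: $- \frac{4237168766}{2192052015} \approx -1.933$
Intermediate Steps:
$l = -154036$
$\frac{l}{66565} - \frac{163150}{-428103} = - \frac{154036}{66565} - \frac{163150}{-428103} = \left(-154036\right) \frac{1}{66565} - - \frac{12550}{32931} = - \frac{154036}{66565} + \frac{12550}{32931} = - \frac{4237168766}{2192052015}$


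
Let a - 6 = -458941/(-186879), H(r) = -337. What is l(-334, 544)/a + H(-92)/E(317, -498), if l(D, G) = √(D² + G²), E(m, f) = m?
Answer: -337/317 + 53394*√101873/225745 ≈ 74.429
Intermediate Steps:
a = 225745/26697 (a = 6 - 458941/(-186879) = 6 - 458941*(-1/186879) = 6 + 65563/26697 = 225745/26697 ≈ 8.4558)
l(-334, 544)/a + H(-92)/E(317, -498) = √((-334)² + 544²)/(225745/26697) - 337/317 = √(111556 + 295936)*(26697/225745) - 337*1/317 = √407492*(26697/225745) - 337/317 = (2*√101873)*(26697/225745) - 337/317 = 53394*√101873/225745 - 337/317 = -337/317 + 53394*√101873/225745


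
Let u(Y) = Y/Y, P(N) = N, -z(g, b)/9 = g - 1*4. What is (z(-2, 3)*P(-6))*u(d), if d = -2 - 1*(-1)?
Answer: -324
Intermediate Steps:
z(g, b) = 36 - 9*g (z(g, b) = -9*(g - 1*4) = -9*(g - 4) = -9*(-4 + g) = 36 - 9*g)
d = -1 (d = -2 + 1 = -1)
u(Y) = 1
(z(-2, 3)*P(-6))*u(d) = ((36 - 9*(-2))*(-6))*1 = ((36 + 18)*(-6))*1 = (54*(-6))*1 = -324*1 = -324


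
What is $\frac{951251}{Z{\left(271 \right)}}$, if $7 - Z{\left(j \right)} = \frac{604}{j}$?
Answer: $\frac{257789021}{1293} \approx 1.9937 \cdot 10^{5}$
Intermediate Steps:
$Z{\left(j \right)} = 7 - \frac{604}{j}$
$\frac{951251}{Z{\left(271 \right)}} = \frac{951251}{7 - \frac{604}{271}} = \frac{951251}{\frac{1293}{271}} = 951251 \cdot \frac{271}{1293} = \frac{257789021}{1293}$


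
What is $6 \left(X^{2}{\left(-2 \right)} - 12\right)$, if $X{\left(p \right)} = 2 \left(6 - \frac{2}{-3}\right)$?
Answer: $\frac{2984}{3} \approx 994.67$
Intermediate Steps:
$X{\left(p \right)} = \frac{40}{3}$ ($X{\left(p \right)} = 2 \left(6 - - \frac{2}{3}\right) = 2 \left(6 + \frac{2}{3}\right) = 2 \cdot \frac{20}{3} = \frac{40}{3}$)
$6 \left(X^{2}{\left(-2 \right)} - 12\right) = 6 \left(\left(\frac{40}{3}\right)^{2} - 12\right) = 6 \left(\frac{1600}{9} - 12\right) = 6 \cdot \frac{1492}{9} = \frac{2984}{3}$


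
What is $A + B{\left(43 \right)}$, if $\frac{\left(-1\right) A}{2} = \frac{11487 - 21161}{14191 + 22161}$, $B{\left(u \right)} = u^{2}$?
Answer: $\frac{16808549}{9088} \approx 1849.5$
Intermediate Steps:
$A = \frac{4837}{9088}$ ($A = - 2 \frac{11487 - 21161}{14191 + 22161} = - 2 \left(- \frac{9674}{36352}\right) = - 2 \left(\left(-9674\right) \frac{1}{36352}\right) = \left(-2\right) \left(- \frac{4837}{18176}\right) = \frac{4837}{9088} \approx 0.53224$)
$A + B{\left(43 \right)} = \frac{4837}{9088} + 43^{2} = \frac{4837}{9088} + 1849 = \frac{16808549}{9088}$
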